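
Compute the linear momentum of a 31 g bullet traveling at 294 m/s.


p = m*v = 0.031*294 = 9.114 kg·m/s

9.114 kg·m/s


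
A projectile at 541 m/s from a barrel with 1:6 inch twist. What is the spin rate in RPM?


twist_m = 6*0.0254 = 0.1524 m
spin = v/twist = 541/0.1524 = 3549.869 rev/s
RPM = spin*60 = 3549.869*60 ≈ 212992 RPM

212992 RPM


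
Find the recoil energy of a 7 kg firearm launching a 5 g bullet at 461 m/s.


v_r = m_p*v_p/m_gun = 0.005*461/7 = 0.329286 m/s, E_r = 0.5*m_gun*v_r^2 = 0.5*7*0.329286^2 = 0.3795 J

0.3795 J


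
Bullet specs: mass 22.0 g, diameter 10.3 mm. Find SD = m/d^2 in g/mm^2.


SD = m/d^2 = 22.0/10.3^2 = 0.2074 g/mm^2

0.2074 g/mm^2


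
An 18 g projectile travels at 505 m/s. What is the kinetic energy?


E = 0.5*m*v^2 = 0.5*0.018*505^2 = 2295 J

2295 J


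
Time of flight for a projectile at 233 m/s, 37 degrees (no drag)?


T = 2*v0*sin(theta)/g = 2*233*sin(37°)/9.81 = 28.59 s

28.59 s


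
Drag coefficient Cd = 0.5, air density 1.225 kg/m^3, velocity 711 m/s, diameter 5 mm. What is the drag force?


A = pi*(d/2)^2 = pi*(5/2000)^2 = 1.96350e-05 m^2
Fd = 0.5*Cd*rho*A*v^2 = 0.5*0.5*1.225*1.96350e-05*711^2 = 3.04 N

3.04 N


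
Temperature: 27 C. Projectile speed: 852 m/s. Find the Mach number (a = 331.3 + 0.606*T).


a = 331.3 + 0.606*(27) = 347.662 m/s
M = v/a = 852/347.662 = 2.451

2.451


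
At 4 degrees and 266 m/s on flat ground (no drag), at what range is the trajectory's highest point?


R = v0^2*sin(2*theta)/g = 266^2*sin(2*4°)/9.81 = 1003.81 m
apex_dist = R/2 = 1003.81/2 = 501.9 m

501.9 m


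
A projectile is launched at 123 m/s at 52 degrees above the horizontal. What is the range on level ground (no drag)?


R = v0^2 * sin(2*theta) / g = 123^2 * sin(2*52°) / 9.81 = 1496 m

1496 m


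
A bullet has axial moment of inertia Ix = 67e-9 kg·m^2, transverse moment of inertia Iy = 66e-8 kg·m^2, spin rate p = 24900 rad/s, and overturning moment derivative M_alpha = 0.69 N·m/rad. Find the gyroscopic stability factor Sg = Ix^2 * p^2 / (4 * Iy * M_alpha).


Sg = Ix^2 * p^2 / (4 * Iy * M_alpha) = (67e-9)^2 * 24900^2 / (4 * 66e-8 * 0.69) = 1.528

1.528


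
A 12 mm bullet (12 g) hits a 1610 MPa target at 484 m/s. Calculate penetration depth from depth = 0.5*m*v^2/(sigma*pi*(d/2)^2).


A = pi*(d/2)^2 = pi*(12/2)^2 = 113.097 mm^2
E = 0.5*m*v^2 = 0.5*0.012*484^2 = 1405.54 J
depth = E/(sigma*A) = 1405.54 J / (1610 MPa * 113.097 mm^2) = 1405.54/(1610 * 113.097) m = 0.00771905 m ≈ 7.719 mm

7.719 mm


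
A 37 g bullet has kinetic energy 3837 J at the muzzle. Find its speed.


v = sqrt(2*E/m) = sqrt(2*3837/0.037) = 455.4 m/s

455.4 m/s


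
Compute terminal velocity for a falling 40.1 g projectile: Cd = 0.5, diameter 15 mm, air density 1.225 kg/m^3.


A = pi*(d/2)^2 = pi*(15/2000)^2 = 1.76715e-04 m^2
vt = sqrt(2mg/(Cd*rho*A)) = sqrt(2*0.0401*9.81/(0.5 * 1.225 * 1.76715e-04)) = 85.26 m/s

85.26 m/s


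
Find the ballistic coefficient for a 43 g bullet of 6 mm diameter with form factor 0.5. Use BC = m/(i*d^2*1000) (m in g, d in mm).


BC = m/(i*d^2*1000) = 43/(0.5 * 6^2 * 1000) = 0.002389

0.002389


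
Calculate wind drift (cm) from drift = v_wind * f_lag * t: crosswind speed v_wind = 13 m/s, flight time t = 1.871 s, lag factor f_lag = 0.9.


drift = v_wind * lag * t = 13 * 0.9 * 1.871 = 21.8907 m ≈ 2189 cm

2189 cm


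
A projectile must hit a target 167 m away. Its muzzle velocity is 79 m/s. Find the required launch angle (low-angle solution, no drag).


sin(2*theta) = R*g/v0^2 = 167*9.81/79^2 = 0.262501, theta = arcsin(0.262501)/2 = 7.609°

7.609 degrees


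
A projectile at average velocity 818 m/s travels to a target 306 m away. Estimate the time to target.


t = d/v = 306/818 = 0.3741 s

0.3741 s


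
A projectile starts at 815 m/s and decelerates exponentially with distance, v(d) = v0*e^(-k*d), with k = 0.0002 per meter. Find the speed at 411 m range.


v = v0*exp(-k*d) = 815*exp(-0.0002*411) = 750.7 m/s

750.7 m/s


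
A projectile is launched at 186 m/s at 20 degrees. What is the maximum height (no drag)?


H = (v0*sin(theta))^2 / (2g) = (186*sin(20°))^2 / (2*9.81) = 206.3 m

206.3 m


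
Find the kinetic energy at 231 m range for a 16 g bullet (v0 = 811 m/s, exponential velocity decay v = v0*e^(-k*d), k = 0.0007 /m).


v = v0*exp(-k*d) = 811*exp(-0.0007*231) = 689.915 m/s
E = 0.5*m*v^2 = 0.5*0.016*689.915^2 = 3808 J

3808 J


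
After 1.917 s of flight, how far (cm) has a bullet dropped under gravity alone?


drop = 0.5*g*t^2 = 0.5*9.81*1.917^2 = 18.0253 m ≈ 1803 cm

1803 cm


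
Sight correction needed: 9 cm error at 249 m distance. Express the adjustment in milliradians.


1 mrad subtends 1 cm per 10 m of range, so adj = error_cm / (dist_m / 10) = 9 / (249/10) = 0.3614 mrad

0.3614 mrad


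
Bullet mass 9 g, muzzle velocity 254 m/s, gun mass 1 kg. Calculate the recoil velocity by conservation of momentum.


v_recoil = m_p * v_p / m_gun = 0.009 * 254 / 1 = 2.286 m/s

2.286 m/s


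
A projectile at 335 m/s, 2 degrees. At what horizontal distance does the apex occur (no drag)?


R = v0^2*sin(2*theta)/g = 335^2*sin(2*2°)/9.81 = 798.004 m
apex_dist = R/2 = 798.004/2 = 399 m

399 m


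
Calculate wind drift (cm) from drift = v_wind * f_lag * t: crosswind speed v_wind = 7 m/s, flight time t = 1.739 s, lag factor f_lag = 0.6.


drift = v_wind * lag * t = 7 * 0.6 * 1.739 = 7.3038 m ≈ 730.4 cm

730.4 cm


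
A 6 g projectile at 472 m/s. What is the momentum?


p = m*v = 0.006*472 = 2.832 kg·m/s

2.832 kg·m/s


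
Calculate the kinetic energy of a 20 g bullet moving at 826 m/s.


E = 0.5*m*v^2 = 0.5*0.02*826^2 = 6823 J

6823 J


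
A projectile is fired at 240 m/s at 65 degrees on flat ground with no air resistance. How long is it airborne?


T = 2*v0*sin(theta)/g = 2*240*sin(65°)/9.81 = 44.35 s

44.35 s


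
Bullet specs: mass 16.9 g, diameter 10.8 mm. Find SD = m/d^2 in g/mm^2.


SD = m/d^2 = 16.9/10.8^2 = 0.1449 g/mm^2

0.1449 g/mm^2


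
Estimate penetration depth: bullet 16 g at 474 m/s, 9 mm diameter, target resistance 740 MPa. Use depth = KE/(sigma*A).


A = pi*(d/2)^2 = pi*(9/2)^2 = 63.6173 mm^2
E = 0.5*m*v^2 = 0.5*0.016*474^2 = 1797.41 J
depth = E/(sigma*A) = 1797.41 J / (740 MPa * 63.6173 mm^2) = 1797.41/(740 * 63.6173) m = 0.0381804 m ≈ 38.18 mm

38.18 mm


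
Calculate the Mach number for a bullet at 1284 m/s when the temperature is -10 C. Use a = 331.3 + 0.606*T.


a = 331.3 + 0.606*(-10) = 325.24 m/s
M = v/a = 1284/325.24 = 3.948

3.948


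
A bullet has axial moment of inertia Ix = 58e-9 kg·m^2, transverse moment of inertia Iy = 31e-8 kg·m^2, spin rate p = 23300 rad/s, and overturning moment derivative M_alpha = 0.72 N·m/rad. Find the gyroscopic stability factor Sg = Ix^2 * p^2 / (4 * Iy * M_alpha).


Sg = Ix^2 * p^2 / (4 * Iy * M_alpha) = (58e-9)^2 * 23300^2 / (4 * 31e-8 * 0.72) = 2.046

2.046


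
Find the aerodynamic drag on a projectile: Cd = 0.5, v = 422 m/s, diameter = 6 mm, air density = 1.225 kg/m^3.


A = pi*(d/2)^2 = pi*(6/2000)^2 = 2.82743e-05 m^2
Fd = 0.5*Cd*rho*A*v^2 = 0.5*0.5*1.225*2.82743e-05*422^2 = 1.542 N

1.542 N


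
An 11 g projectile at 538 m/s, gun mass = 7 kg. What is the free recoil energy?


v_r = m_p*v_p/m_gun = 0.011*538/7 = 0.845429 m/s, E_r = 0.5*m_gun*v_r^2 = 0.5*7*0.845429^2 = 2.502 J

2.502 J


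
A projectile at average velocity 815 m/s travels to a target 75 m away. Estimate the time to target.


t = d/v = 75/815 = 0.09202 s

0.09202 s


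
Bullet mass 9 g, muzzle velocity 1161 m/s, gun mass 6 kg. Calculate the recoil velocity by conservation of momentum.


v_recoil = m_p * v_p / m_gun = 0.009 * 1161 / 6 = 1.742 m/s

1.742 m/s


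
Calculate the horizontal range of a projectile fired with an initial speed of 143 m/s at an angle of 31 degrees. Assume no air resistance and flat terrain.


R = v0^2 * sin(2*theta) / g = 143^2 * sin(2*31°) / 9.81 = 1841 m

1841 m


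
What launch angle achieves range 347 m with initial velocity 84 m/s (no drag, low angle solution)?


sin(2*theta) = R*g/v0^2 = 347*9.81/84^2 = 0.482436, theta = arcsin(0.482436)/2 = 14.42°

14.42 degrees


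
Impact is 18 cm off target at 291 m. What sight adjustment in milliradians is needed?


1 mrad subtends 1 cm per 10 m of range, so adj = error_cm / (dist_m / 10) = 18 / (291/10) = 0.6186 mrad

0.6186 mrad


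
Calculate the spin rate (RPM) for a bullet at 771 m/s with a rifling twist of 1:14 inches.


twist_m = 14*0.0254 = 0.3556 m
spin = v/twist = 771/0.3556 = 2168.166 rev/s
RPM = spin*60 = 2168.166*60 ≈ 130090 RPM

130090 RPM


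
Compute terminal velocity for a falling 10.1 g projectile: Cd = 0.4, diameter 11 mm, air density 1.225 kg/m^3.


A = pi*(d/2)^2 = pi*(11/2000)^2 = 9.50332e-05 m^2
vt = sqrt(2mg/(Cd*rho*A)) = sqrt(2*0.0101*9.81/(0.4 * 1.225 * 9.50332e-05)) = 65.23 m/s

65.23 m/s


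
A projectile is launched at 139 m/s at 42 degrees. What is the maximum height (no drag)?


H = (v0*sin(theta))^2 / (2g) = (139*sin(42°))^2 / (2*9.81) = 440.9 m

440.9 m


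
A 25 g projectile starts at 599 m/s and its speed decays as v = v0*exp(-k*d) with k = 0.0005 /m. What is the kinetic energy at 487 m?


v = v0*exp(-k*d) = 599*exp(-0.0005*487) = 469.544 m/s
E = 0.5*m*v^2 = 0.5*0.025*469.544^2 = 2756 J

2756 J


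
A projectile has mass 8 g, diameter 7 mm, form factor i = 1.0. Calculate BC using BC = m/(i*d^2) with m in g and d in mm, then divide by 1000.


BC = m/(i*d^2*1000) = 8/(1.0 * 7^2 * 1000) = 0.0001633

0.0001633


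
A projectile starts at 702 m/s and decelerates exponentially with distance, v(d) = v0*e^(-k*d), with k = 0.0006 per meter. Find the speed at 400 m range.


v = v0*exp(-k*d) = 702*exp(-0.0006*400) = 552.2 m/s

552.2 m/s


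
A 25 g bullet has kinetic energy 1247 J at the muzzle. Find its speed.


v = sqrt(2*E/m) = sqrt(2*1247/0.025) = 315.8 m/s

315.8 m/s


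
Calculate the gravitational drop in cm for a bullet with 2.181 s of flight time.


drop = 0.5*g*t^2 = 0.5*9.81*2.181^2 = 23.3319 m ≈ 2333 cm

2333 cm


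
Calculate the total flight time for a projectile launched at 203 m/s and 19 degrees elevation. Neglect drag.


T = 2*v0*sin(theta)/g = 2*203*sin(19°)/9.81 = 13.47 s

13.47 s


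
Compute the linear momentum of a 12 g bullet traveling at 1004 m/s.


p = m*v = 0.012*1004 = 12.05 kg·m/s

12.05 kg·m/s


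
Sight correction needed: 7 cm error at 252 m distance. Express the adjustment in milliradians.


1 mrad subtends 1 cm per 10 m of range, so adj = error_cm / (dist_m / 10) = 7 / (252/10) = 0.2778 mrad

0.2778 mrad


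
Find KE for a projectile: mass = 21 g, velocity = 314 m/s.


E = 0.5*m*v^2 = 0.5*0.021*314^2 = 1035 J

1035 J


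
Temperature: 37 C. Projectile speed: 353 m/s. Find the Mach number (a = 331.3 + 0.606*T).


a = 331.3 + 0.606*(37) = 353.722 m/s
M = v/a = 353/353.722 = 0.998

0.998


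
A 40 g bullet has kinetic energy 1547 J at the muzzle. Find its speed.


v = sqrt(2*E/m) = sqrt(2*1547/0.04) = 278.1 m/s

278.1 m/s


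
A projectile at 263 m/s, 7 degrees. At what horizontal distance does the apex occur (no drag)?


R = v0^2*sin(2*theta)/g = 263^2*sin(2*7°)/9.81 = 1705.76 m
apex_dist = R/2 = 1705.76/2 = 852.9 m

852.9 m


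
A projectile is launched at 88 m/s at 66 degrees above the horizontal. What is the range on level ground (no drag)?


R = v0^2 * sin(2*theta) / g = 88^2 * sin(2*66°) / 9.81 = 586.6 m

586.6 m


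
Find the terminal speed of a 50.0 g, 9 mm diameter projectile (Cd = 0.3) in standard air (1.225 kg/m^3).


A = pi*(d/2)^2 = pi*(9/2000)^2 = 6.36173e-05 m^2
vt = sqrt(2mg/(Cd*rho*A)) = sqrt(2*0.05*9.81/(0.3 * 1.225 * 6.36173e-05)) = 204.8 m/s

204.8 m/s


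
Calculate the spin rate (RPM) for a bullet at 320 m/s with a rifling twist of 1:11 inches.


twist_m = 11*0.0254 = 0.2794 m
spin = v/twist = 320/0.2794 = 1145.311 rev/s
RPM = spin*60 = 1145.311*60 ≈ 68719 RPM

68719 RPM


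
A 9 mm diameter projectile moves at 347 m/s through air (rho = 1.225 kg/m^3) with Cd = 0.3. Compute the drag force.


A = pi*(d/2)^2 = pi*(9/2000)^2 = 6.36173e-05 m^2
Fd = 0.5*Cd*rho*A*v^2 = 0.5*0.3*1.225*6.36173e-05*347^2 = 1.408 N

1.408 N


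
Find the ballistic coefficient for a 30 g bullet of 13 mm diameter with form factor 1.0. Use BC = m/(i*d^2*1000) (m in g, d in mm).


BC = m/(i*d^2*1000) = 30/(1.0 * 13^2 * 1000) = 0.0001775

0.0001775


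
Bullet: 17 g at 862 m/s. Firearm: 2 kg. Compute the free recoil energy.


v_r = m_p*v_p/m_gun = 0.017*862/2 = 7.327 m/s, E_r = 0.5*m_gun*v_r^2 = 0.5*2*7.327^2 = 53.68 J

53.68 J


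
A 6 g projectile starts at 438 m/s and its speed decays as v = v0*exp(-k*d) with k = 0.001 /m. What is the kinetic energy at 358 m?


v = v0*exp(-k*d) = 438*exp(-0.001*358) = 306.194 m/s
E = 0.5*m*v^2 = 0.5*0.006*306.194^2 = 281.3 J

281.3 J


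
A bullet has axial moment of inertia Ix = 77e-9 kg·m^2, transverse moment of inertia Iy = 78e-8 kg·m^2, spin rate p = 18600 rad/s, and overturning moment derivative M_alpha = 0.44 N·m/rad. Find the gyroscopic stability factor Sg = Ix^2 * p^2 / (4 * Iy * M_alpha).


Sg = Ix^2 * p^2 / (4 * Iy * M_alpha) = (77e-9)^2 * 18600^2 / (4 * 78e-8 * 0.44) = 1.494

1.494


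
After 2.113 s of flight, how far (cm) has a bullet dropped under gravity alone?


drop = 0.5*g*t^2 = 0.5*9.81*2.113^2 = 21.8997 m ≈ 2190 cm

2190 cm


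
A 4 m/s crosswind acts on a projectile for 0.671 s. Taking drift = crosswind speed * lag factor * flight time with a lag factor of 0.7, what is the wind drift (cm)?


drift = v_wind * lag * t = 4 * 0.7 * 0.671 = 1.8788 m ≈ 187.9 cm

187.9 cm


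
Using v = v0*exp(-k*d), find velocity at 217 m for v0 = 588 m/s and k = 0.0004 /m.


v = v0*exp(-k*d) = 588*exp(-0.0004*217) = 539.1 m/s

539.1 m/s


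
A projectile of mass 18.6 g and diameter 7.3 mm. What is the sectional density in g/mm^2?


SD = m/d^2 = 18.6/7.3^2 = 0.349 g/mm^2

0.349 g/mm^2


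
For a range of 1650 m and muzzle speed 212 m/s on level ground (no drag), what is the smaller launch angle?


sin(2*theta) = R*g/v0^2 = 1650*9.81/212^2 = 0.360148, theta = arcsin(0.360148)/2 = 10.55°

10.55 degrees


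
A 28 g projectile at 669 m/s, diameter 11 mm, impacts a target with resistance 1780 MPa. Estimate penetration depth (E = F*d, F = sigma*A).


A = pi*(d/2)^2 = pi*(11/2)^2 = 95.0332 mm^2
E = 0.5*m*v^2 = 0.5*0.028*669^2 = 6265.85 J
depth = E/(sigma*A) = 6265.85 J / (1780 MPa * 95.0332 mm^2) = 6265.85/(1780 * 95.0332) m = 0.0370412 m ≈ 37.04 mm

37.04 mm


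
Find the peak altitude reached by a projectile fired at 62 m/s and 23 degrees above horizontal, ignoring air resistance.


H = (v0*sin(theta))^2 / (2g) = (62*sin(23°))^2 / (2*9.81) = 29.91 m

29.91 m


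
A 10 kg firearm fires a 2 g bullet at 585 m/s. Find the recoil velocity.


v_recoil = m_p * v_p / m_gun = 0.002 * 585 / 10 = 0.117 m/s

0.117 m/s


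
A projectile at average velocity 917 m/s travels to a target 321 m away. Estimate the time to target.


t = d/v = 321/917 = 0.3501 s

0.3501 s


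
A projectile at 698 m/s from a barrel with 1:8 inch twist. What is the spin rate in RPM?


twist_m = 8*0.0254 = 0.2032 m
spin = v/twist = 698/0.2032 = 3435.039 rev/s
RPM = spin*60 = 3435.039*60 ≈ 206102 RPM

206102 RPM


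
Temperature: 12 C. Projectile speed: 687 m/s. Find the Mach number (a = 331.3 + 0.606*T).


a = 331.3 + 0.606*(12) = 338.572 m/s
M = v/a = 687/338.572 = 2.029

2.029


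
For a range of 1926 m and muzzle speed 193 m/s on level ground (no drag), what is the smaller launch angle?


sin(2*theta) = R*g/v0^2 = 1926*9.81/193^2 = 0.507237, theta = arcsin(0.507237)/2 = 15.24°

15.24 degrees


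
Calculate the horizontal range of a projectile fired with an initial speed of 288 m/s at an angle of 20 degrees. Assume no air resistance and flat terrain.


R = v0^2 * sin(2*theta) / g = 288^2 * sin(2*20°) / 9.81 = 5435 m

5435 m


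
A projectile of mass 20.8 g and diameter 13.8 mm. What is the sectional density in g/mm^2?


SD = m/d^2 = 20.8/13.8^2 = 0.1092 g/mm^2

0.1092 g/mm^2


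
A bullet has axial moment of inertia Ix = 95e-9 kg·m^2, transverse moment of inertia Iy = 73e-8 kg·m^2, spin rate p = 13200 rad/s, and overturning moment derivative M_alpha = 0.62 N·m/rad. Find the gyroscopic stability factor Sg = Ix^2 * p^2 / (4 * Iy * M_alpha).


Sg = Ix^2 * p^2 / (4 * Iy * M_alpha) = (95e-9)^2 * 13200^2 / (4 * 73e-8 * 0.62) = 0.8686

0.8686


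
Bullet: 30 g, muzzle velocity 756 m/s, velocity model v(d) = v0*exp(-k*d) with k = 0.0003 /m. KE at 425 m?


v = v0*exp(-k*d) = 756*exp(-0.0003*425) = 665.502 m/s
E = 0.5*m*v^2 = 0.5*0.03*665.502^2 = 6643 J

6643 J


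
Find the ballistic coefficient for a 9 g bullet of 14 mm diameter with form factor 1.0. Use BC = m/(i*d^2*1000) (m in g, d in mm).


BC = m/(i*d^2*1000) = 9/(1.0 * 14^2 * 1000) = 4.592e-05

4.592e-05


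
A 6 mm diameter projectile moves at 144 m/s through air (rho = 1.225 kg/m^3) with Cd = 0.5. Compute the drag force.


A = pi*(d/2)^2 = pi*(6/2000)^2 = 2.82743e-05 m^2
Fd = 0.5*Cd*rho*A*v^2 = 0.5*0.5*1.225*2.82743e-05*144^2 = 0.1796 N

0.1796 N


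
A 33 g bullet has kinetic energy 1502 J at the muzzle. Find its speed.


v = sqrt(2*E/m) = sqrt(2*1502/0.033) = 301.7 m/s

301.7 m/s


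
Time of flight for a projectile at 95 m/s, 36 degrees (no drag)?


T = 2*v0*sin(theta)/g = 2*95*sin(36°)/9.81 = 11.38 s

11.38 s


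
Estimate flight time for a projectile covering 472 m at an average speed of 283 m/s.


t = d/v = 472/283 = 1.668 s

1.668 s


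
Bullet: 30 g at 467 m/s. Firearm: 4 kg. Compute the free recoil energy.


v_r = m_p*v_p/m_gun = 0.03*467/4 = 3.5025 m/s, E_r = 0.5*m_gun*v_r^2 = 0.5*4*3.5025^2 = 24.54 J

24.54 J


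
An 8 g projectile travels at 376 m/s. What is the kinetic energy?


E = 0.5*m*v^2 = 0.5*0.008*376^2 = 565.5 J

565.5 J


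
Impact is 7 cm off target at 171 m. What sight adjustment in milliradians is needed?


1 mrad subtends 1 cm per 10 m of range, so adj = error_cm / (dist_m / 10) = 7 / (171/10) = 0.4094 mrad

0.4094 mrad


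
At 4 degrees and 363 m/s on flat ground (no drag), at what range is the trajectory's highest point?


R = v0^2*sin(2*theta)/g = 363^2*sin(2*4°)/9.81 = 1869.39 m
apex_dist = R/2 = 1869.39/2 = 934.7 m

934.7 m


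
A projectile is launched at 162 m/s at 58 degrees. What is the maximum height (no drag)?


H = (v0*sin(theta))^2 / (2g) = (162*sin(58°))^2 / (2*9.81) = 962 m

962 m


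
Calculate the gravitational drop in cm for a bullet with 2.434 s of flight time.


drop = 0.5*g*t^2 = 0.5*9.81*2.434^2 = 29.059 m ≈ 2906 cm

2906 cm


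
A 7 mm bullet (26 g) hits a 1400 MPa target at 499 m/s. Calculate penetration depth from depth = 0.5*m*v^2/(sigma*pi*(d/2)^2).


A = pi*(d/2)^2 = pi*(7/2)^2 = 38.4845 mm^2
E = 0.5*m*v^2 = 0.5*0.026*499^2 = 3237.01 J
depth = E/(sigma*A) = 3237.01 J / (1400 MPa * 38.4845 mm^2) = 3237.01/(1400 * 38.4845) m = 0.0600801 m ≈ 60.08 mm

60.08 mm


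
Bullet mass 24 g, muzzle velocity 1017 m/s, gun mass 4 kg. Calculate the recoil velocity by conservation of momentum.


v_recoil = m_p * v_p / m_gun = 0.024 * 1017 / 4 = 6.102 m/s

6.102 m/s


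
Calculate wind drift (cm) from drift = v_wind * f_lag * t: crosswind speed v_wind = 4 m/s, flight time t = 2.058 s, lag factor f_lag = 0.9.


drift = v_wind * lag * t = 4 * 0.9 * 2.058 = 7.4088 m ≈ 740.9 cm

740.9 cm


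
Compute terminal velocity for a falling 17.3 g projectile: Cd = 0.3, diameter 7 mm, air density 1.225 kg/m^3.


A = pi*(d/2)^2 = pi*(7/2000)^2 = 3.84845e-05 m^2
vt = sqrt(2mg/(Cd*rho*A)) = sqrt(2*0.0173*9.81/(0.3 * 1.225 * 3.84845e-05)) = 154.9 m/s

154.9 m/s


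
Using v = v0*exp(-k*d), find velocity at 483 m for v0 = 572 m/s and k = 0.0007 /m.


v = v0*exp(-k*d) = 572*exp(-0.0007*483) = 407.9 m/s

407.9 m/s


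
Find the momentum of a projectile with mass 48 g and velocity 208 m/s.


p = m*v = 0.048*208 = 9.984 kg·m/s

9.984 kg·m/s


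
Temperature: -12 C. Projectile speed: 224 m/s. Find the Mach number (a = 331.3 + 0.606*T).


a = 331.3 + 0.606*(-12) = 324.028 m/s
M = v/a = 224/324.028 = 0.6913

0.6913


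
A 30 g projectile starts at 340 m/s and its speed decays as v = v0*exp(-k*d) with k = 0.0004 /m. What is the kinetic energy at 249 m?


v = v0*exp(-k*d) = 340*exp(-0.0004*249) = 307.768 m/s
E = 0.5*m*v^2 = 0.5*0.03*307.768^2 = 1421 J

1421 J


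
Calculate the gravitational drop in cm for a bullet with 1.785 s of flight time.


drop = 0.5*g*t^2 = 0.5*9.81*1.785^2 = 15.6284 m ≈ 1563 cm

1563 cm


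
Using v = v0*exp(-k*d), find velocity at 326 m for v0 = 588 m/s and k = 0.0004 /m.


v = v0*exp(-k*d) = 588*exp(-0.0004*326) = 516.1 m/s

516.1 m/s


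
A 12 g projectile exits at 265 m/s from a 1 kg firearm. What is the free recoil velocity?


v_recoil = m_p * v_p / m_gun = 0.012 * 265 / 1 = 3.18 m/s

3.18 m/s


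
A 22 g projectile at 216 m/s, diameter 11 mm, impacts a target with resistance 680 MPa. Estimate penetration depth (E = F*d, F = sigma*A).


A = pi*(d/2)^2 = pi*(11/2)^2 = 95.0332 mm^2
E = 0.5*m*v^2 = 0.5*0.022*216^2 = 513.216 J
depth = E/(sigma*A) = 513.216 J / (680 MPa * 95.0332 mm^2) = 513.216/(680 * 95.0332) m = 0.00794175 m ≈ 7.942 mm

7.942 mm


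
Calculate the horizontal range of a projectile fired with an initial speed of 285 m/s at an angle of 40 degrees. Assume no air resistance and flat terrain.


R = v0^2 * sin(2*theta) / g = 285^2 * sin(2*40°) / 9.81 = 8154 m

8154 m


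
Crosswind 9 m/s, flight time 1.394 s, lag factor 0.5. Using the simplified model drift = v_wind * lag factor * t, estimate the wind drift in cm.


drift = v_wind * lag * t = 9 * 0.5 * 1.394 = 6.273 m ≈ 627.3 cm

627.3 cm


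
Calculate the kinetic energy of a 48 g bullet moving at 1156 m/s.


E = 0.5*m*v^2 = 0.5*0.048*1156^2 = 32072 J

32072 J


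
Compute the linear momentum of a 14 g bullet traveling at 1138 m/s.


p = m*v = 0.014*1138 = 15.93 kg·m/s

15.93 kg·m/s


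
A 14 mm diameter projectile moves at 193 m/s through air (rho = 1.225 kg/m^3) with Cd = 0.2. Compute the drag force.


A = pi*(d/2)^2 = pi*(14/2000)^2 = 1.53938e-04 m^2
Fd = 0.5*Cd*rho*A*v^2 = 0.5*0.2*1.225*1.53938e-04*193^2 = 0.7024 N

0.7024 N


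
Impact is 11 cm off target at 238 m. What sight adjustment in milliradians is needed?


1 mrad subtends 1 cm per 10 m of range, so adj = error_cm / (dist_m / 10) = 11 / (238/10) = 0.4622 mrad

0.4622 mrad


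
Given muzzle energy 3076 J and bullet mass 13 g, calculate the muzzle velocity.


v = sqrt(2*E/m) = sqrt(2*3076/0.013) = 687.9 m/s

687.9 m/s


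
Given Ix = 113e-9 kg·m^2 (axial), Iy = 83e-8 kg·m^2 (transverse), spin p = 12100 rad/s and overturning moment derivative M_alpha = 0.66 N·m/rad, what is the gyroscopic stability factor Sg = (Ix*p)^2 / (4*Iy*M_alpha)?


Sg = Ix^2 * p^2 / (4 * Iy * M_alpha) = (113e-9)^2 * 12100^2 / (4 * 83e-8 * 0.66) = 0.8532

0.8532


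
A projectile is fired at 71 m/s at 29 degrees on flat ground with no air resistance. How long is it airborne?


T = 2*v0*sin(theta)/g = 2*71*sin(29°)/9.81 = 7.018 s

7.018 s


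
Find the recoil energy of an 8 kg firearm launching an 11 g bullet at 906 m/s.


v_r = m_p*v_p/m_gun = 0.011*906/8 = 1.24575 m/s, E_r = 0.5*m_gun*v_r^2 = 0.5*8*1.24575^2 = 6.208 J

6.208 J


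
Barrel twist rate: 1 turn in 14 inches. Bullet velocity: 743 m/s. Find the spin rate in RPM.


twist_m = 14*0.0254 = 0.3556 m
spin = v/twist = 743/0.3556 = 2089.426 rev/s
RPM = spin*60 = 2089.426*60 ≈ 125366 RPM

125366 RPM


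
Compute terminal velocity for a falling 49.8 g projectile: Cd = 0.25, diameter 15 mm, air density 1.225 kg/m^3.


A = pi*(d/2)^2 = pi*(15/2000)^2 = 1.76715e-04 m^2
vt = sqrt(2mg/(Cd*rho*A)) = sqrt(2*0.0498*9.81/(0.25 * 1.225 * 1.76715e-04)) = 134.4 m/s

134.4 m/s


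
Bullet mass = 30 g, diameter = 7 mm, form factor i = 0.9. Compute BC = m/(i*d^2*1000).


BC = m/(i*d^2*1000) = 30/(0.9 * 7^2 * 1000) = 0.0006803

0.0006803


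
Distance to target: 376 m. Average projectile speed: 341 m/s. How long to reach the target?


t = d/v = 376/341 = 1.103 s

1.103 s


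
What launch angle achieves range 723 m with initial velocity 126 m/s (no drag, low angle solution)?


sin(2*theta) = R*g/v0^2 = 723*9.81/126^2 = 0.446752, theta = arcsin(0.446752)/2 = 13.27°

13.27 degrees


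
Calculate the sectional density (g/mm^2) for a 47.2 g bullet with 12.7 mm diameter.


SD = m/d^2 = 47.2/12.7^2 = 0.2926 g/mm^2

0.2926 g/mm^2


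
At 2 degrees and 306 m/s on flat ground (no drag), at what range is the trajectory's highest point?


R = v0^2*sin(2*theta)/g = 306^2*sin(2*2°)/9.81 = 665.822 m
apex_dist = R/2 = 665.822/2 = 332.9 m

332.9 m


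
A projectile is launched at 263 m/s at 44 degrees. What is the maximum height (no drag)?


H = (v0*sin(theta))^2 / (2g) = (263*sin(44°))^2 / (2*9.81) = 1701 m

1701 m


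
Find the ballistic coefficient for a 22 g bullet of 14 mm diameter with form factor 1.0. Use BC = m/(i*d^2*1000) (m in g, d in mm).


BC = m/(i*d^2*1000) = 22/(1.0 * 14^2 * 1000) = 0.0001122

0.0001122


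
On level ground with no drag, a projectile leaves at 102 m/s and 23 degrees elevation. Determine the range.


R = v0^2 * sin(2*theta) / g = 102^2 * sin(2*23°) / 9.81 = 762.9 m

762.9 m


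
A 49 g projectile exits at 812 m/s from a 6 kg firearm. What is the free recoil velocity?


v_recoil = m_p * v_p / m_gun = 0.049 * 812 / 6 = 6.631 m/s

6.631 m/s


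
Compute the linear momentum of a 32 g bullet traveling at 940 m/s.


p = m*v = 0.032*940 = 30.08 kg·m/s

30.08 kg·m/s


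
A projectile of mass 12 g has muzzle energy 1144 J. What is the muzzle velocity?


v = sqrt(2*E/m) = sqrt(2*1144/0.012) = 436.7 m/s

436.7 m/s


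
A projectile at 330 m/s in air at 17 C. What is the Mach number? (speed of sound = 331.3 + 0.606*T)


a = 331.3 + 0.606*(17) = 341.602 m/s
M = v/a = 330/341.602 = 0.966

0.966


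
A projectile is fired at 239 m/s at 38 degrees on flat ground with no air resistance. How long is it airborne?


T = 2*v0*sin(theta)/g = 2*239*sin(38°)/9.81 = 30 s

30 s


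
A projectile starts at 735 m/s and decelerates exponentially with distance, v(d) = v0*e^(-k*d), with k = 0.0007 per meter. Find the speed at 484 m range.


v = v0*exp(-k*d) = 735*exp(-0.0007*484) = 523.8 m/s

523.8 m/s


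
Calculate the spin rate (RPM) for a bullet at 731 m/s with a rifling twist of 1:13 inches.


twist_m = 13*0.0254 = 0.3302 m
spin = v/twist = 731/0.3302 = 2213.81 rev/s
RPM = spin*60 = 2213.81*60 ≈ 132829 RPM

132829 RPM


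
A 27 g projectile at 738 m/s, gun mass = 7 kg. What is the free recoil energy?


v_r = m_p*v_p/m_gun = 0.027*738/7 = 2.84657 m/s, E_r = 0.5*m_gun*v_r^2 = 0.5*7*2.84657^2 = 28.36 J

28.36 J


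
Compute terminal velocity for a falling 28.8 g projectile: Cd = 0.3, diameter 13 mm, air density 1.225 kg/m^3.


A = pi*(d/2)^2 = pi*(13/2000)^2 = 1.32732e-04 m^2
vt = sqrt(2mg/(Cd*rho*A)) = sqrt(2*0.0288*9.81/(0.3 * 1.225 * 1.32732e-04)) = 107.6 m/s

107.6 m/s


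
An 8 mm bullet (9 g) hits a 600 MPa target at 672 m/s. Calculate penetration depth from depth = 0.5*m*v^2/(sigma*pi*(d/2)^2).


A = pi*(d/2)^2 = pi*(8/2)^2 = 50.2655 mm^2
E = 0.5*m*v^2 = 0.5*0.009*672^2 = 2032.13 J
depth = E/(sigma*A) = 2032.13 J / (600 MPa * 50.2655 mm^2) = 2032.13/(600 * 50.2655) m = 0.0673798 m ≈ 67.38 mm

67.38 mm


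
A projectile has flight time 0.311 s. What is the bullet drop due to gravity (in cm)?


drop = 0.5*g*t^2 = 0.5*9.81*0.311^2 = 0.474417 m ≈ 47.44 cm

47.44 cm


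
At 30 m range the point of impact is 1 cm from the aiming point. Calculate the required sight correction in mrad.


1 mrad subtends 1 cm per 10 m of range, so adj = error_cm / (dist_m / 10) = 1 / (30/10) = 0.3333 mrad

0.3333 mrad


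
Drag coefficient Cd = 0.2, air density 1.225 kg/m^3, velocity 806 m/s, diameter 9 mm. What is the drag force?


A = pi*(d/2)^2 = pi*(9/2000)^2 = 6.36173e-05 m^2
Fd = 0.5*Cd*rho*A*v^2 = 0.5*0.2*1.225*6.36173e-05*806^2 = 5.063 N

5.063 N


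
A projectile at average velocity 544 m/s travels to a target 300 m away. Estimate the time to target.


t = d/v = 300/544 = 0.5515 s

0.5515 s


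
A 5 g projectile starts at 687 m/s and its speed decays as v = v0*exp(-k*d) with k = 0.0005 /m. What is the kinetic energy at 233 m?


v = v0*exp(-k*d) = 687*exp(-0.0005*233) = 611.451 m/s
E = 0.5*m*v^2 = 0.5*0.005*611.451^2 = 934.7 J

934.7 J


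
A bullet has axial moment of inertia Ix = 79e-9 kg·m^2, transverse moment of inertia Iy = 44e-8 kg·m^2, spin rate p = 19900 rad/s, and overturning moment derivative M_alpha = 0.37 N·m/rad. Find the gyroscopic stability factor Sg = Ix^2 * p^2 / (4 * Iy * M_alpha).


Sg = Ix^2 * p^2 / (4 * Iy * M_alpha) = (79e-9)^2 * 19900^2 / (4 * 44e-8 * 0.37) = 3.795

3.795


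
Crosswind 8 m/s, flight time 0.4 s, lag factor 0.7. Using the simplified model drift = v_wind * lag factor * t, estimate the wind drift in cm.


drift = v_wind * lag * t = 8 * 0.7 * 0.4 = 2.24 m ≈ 224 cm

224 cm


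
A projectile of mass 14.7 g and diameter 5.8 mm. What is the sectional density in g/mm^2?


SD = m/d^2 = 14.7/5.8^2 = 0.437 g/mm^2

0.437 g/mm^2


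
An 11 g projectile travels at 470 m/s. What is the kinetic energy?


E = 0.5*m*v^2 = 0.5*0.011*470^2 = 1215 J

1215 J


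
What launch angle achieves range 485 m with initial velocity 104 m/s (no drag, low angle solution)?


sin(2*theta) = R*g/v0^2 = 485*9.81/104^2 = 0.43989, theta = arcsin(0.43989)/2 = 13.05°

13.05 degrees


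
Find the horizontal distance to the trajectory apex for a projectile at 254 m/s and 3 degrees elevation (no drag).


R = v0^2*sin(2*theta)/g = 254^2*sin(2*3°)/9.81 = 687.437 m
apex_dist = R/2 = 687.437/2 = 343.7 m

343.7 m


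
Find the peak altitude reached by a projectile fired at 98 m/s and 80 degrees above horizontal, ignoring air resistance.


H = (v0*sin(theta))^2 / (2g) = (98*sin(80°))^2 / (2*9.81) = 474.7 m

474.7 m


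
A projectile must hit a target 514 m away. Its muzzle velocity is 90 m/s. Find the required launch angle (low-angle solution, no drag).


sin(2*theta) = R*g/v0^2 = 514*9.81/90^2 = 0.622511, theta = arcsin(0.622511)/2 = 19.25°

19.25 degrees


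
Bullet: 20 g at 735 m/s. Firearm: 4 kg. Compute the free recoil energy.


v_r = m_p*v_p/m_gun = 0.02*735/4 = 3.675 m/s, E_r = 0.5*m_gun*v_r^2 = 0.5*4*3.675^2 = 27.01 J

27.01 J


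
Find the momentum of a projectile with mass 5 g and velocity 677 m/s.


p = m*v = 0.005*677 = 3.385 kg·m/s

3.385 kg·m/s


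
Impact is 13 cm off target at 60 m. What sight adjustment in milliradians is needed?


1 mrad subtends 1 cm per 10 m of range, so adj = error_cm / (dist_m / 10) = 13 / (60/10) = 2.167 mrad

2.167 mrad


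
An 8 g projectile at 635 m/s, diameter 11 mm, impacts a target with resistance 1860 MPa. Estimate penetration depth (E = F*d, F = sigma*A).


A = pi*(d/2)^2 = pi*(11/2)^2 = 95.0332 mm^2
E = 0.5*m*v^2 = 0.5*0.008*635^2 = 1612.9 J
depth = E/(sigma*A) = 1612.9 J / (1860 MPa * 95.0332 mm^2) = 1612.9/(1860 * 95.0332) m = 0.00912471 m ≈ 9.125 mm

9.125 mm


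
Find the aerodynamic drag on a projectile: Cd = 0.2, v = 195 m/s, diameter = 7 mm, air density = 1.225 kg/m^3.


A = pi*(d/2)^2 = pi*(7/2000)^2 = 3.84845e-05 m^2
Fd = 0.5*Cd*rho*A*v^2 = 0.5*0.2*1.225*3.84845e-05*195^2 = 0.1793 N

0.1793 N


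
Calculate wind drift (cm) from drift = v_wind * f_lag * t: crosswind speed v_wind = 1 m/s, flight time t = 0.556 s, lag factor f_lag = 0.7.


drift = v_wind * lag * t = 1 * 0.7 * 0.556 = 0.3892 m ≈ 38.92 cm

38.92 cm


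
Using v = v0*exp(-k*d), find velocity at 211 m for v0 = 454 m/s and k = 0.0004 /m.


v = v0*exp(-k*d) = 454*exp(-0.0004*211) = 417.3 m/s

417.3 m/s


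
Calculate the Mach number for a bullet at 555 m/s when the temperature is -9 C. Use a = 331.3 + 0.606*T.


a = 331.3 + 0.606*(-9) = 325.846 m/s
M = v/a = 555/325.846 = 1.703

1.703


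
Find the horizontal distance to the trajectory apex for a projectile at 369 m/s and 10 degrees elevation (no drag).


R = v0^2*sin(2*theta)/g = 369^2*sin(2*10°)/9.81 = 4747.18 m
apex_dist = R/2 = 4747.18/2 = 2374 m

2374 m


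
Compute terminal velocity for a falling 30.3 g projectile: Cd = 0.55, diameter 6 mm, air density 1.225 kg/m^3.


A = pi*(d/2)^2 = pi*(6/2000)^2 = 2.82743e-05 m^2
vt = sqrt(2mg/(Cd*rho*A)) = sqrt(2*0.0303*9.81/(0.55 * 1.225 * 2.82743e-05)) = 176.7 m/s

176.7 m/s


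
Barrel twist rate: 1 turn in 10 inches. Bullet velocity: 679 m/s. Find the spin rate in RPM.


twist_m = 10*0.0254 = 0.254 m
spin = v/twist = 679/0.254 = 2673.228 rev/s
RPM = spin*60 = 2673.228*60 ≈ 160394 RPM

160394 RPM


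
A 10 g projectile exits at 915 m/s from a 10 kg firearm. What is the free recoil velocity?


v_recoil = m_p * v_p / m_gun = 0.01 * 915 / 10 = 0.915 m/s

0.915 m/s


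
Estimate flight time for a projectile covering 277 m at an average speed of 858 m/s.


t = d/v = 277/858 = 0.3228 s

0.3228 s


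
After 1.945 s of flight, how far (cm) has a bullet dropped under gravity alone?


drop = 0.5*g*t^2 = 0.5*9.81*1.945^2 = 18.5557 m ≈ 1856 cm

1856 cm


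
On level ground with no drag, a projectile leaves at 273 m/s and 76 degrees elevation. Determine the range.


R = v0^2 * sin(2*theta) / g = 273^2 * sin(2*76°) / 9.81 = 3567 m

3567 m


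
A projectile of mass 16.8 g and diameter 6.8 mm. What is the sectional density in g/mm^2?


SD = m/d^2 = 16.8/6.8^2 = 0.3633 g/mm^2

0.3633 g/mm^2


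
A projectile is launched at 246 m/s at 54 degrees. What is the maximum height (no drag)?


H = (v0*sin(theta))^2 / (2g) = (246*sin(54°))^2 / (2*9.81) = 2019 m

2019 m


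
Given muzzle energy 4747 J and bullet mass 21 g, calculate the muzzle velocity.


v = sqrt(2*E/m) = sqrt(2*4747/0.021) = 672.4 m/s

672.4 m/s


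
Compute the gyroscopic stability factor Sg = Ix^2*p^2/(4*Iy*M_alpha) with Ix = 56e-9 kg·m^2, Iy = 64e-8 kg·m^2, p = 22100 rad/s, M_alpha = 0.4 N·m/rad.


Sg = Ix^2 * p^2 / (4 * Iy * M_alpha) = (56e-9)^2 * 22100^2 / (4 * 64e-8 * 0.4) = 1.496

1.496


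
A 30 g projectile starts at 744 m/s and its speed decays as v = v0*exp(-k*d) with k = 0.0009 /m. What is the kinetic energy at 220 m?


v = v0*exp(-k*d) = 744*exp(-0.0009*220) = 610.355 m/s
E = 0.5*m*v^2 = 0.5*0.03*610.355^2 = 5588 J

5588 J


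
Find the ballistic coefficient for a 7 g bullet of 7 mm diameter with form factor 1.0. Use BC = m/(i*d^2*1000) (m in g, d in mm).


BC = m/(i*d^2*1000) = 7/(1.0 * 7^2 * 1000) = 0.0001429

0.0001429


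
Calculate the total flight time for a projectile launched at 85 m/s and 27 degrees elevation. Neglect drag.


T = 2*v0*sin(theta)/g = 2*85*sin(27°)/9.81 = 7.867 s

7.867 s


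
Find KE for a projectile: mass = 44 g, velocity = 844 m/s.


E = 0.5*m*v^2 = 0.5*0.044*844^2 = 15671 J

15671 J


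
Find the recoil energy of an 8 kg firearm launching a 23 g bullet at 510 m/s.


v_r = m_p*v_p/m_gun = 0.023*510/8 = 1.46625 m/s, E_r = 0.5*m_gun*v_r^2 = 0.5*8*1.46625^2 = 8.6 J

8.6 J


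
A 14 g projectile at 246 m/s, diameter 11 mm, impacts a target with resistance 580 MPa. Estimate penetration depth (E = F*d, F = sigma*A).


A = pi*(d/2)^2 = pi*(11/2)^2 = 95.0332 mm^2
E = 0.5*m*v^2 = 0.5*0.014*246^2 = 423.612 J
depth = E/(sigma*A) = 423.612 J / (580 MPa * 95.0332 mm^2) = 423.612/(580 * 95.0332) m = 0.00768537 m ≈ 7.685 mm

7.685 mm


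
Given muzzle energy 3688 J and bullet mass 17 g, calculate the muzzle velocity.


v = sqrt(2*E/m) = sqrt(2*3688/0.017) = 658.7 m/s

658.7 m/s


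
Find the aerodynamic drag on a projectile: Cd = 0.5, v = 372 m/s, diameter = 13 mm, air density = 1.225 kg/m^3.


A = pi*(d/2)^2 = pi*(13/2000)^2 = 1.32732e-04 m^2
Fd = 0.5*Cd*rho*A*v^2 = 0.5*0.5*1.225*1.32732e-04*372^2 = 5.625 N

5.625 N


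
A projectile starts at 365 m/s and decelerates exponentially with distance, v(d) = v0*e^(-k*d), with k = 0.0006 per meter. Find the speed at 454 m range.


v = v0*exp(-k*d) = 365*exp(-0.0006*454) = 278 m/s

278 m/s


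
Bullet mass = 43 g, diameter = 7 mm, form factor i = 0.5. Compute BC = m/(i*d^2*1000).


BC = m/(i*d^2*1000) = 43/(0.5 * 7^2 * 1000) = 0.001755

0.001755


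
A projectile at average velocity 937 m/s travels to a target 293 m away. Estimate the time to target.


t = d/v = 293/937 = 0.3127 s

0.3127 s


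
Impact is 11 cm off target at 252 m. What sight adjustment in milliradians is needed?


1 mrad subtends 1 cm per 10 m of range, so adj = error_cm / (dist_m / 10) = 11 / (252/10) = 0.4365 mrad

0.4365 mrad


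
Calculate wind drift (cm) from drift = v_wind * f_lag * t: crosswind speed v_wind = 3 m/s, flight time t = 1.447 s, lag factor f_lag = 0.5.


drift = v_wind * lag * t = 3 * 0.5 * 1.447 = 2.1705 m ≈ 217.1 cm

217.1 cm


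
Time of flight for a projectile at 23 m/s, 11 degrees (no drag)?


T = 2*v0*sin(theta)/g = 2*23*sin(11°)/9.81 = 0.8947 s

0.8947 s


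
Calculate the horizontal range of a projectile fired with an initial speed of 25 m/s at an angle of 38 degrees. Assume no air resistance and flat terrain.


R = v0^2 * sin(2*theta) / g = 25^2 * sin(2*38°) / 9.81 = 61.82 m

61.82 m


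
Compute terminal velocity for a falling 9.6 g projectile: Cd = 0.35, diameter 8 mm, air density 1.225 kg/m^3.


A = pi*(d/2)^2 = pi*(8/2000)^2 = 5.02655e-05 m^2
vt = sqrt(2mg/(Cd*rho*A)) = sqrt(2*0.0096*9.81/(0.35 * 1.225 * 5.02655e-05)) = 93.49 m/s

93.49 m/s


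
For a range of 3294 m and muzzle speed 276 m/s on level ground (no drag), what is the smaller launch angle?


sin(2*theta) = R*g/v0^2 = 3294*9.81/276^2 = 0.424204, theta = arcsin(0.424204)/2 = 12.55°

12.55 degrees


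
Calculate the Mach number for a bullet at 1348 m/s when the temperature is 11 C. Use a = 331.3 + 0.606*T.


a = 331.3 + 0.606*(11) = 337.966 m/s
M = v/a = 1348/337.966 = 3.989

3.989


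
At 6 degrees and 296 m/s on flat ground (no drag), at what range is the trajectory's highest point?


R = v0^2*sin(2*theta)/g = 296^2*sin(2*6°)/9.81 = 1856.92 m
apex_dist = R/2 = 1856.92/2 = 928.5 m

928.5 m


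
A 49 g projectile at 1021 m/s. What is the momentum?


p = m*v = 0.049*1021 = 50.03 kg·m/s

50.03 kg·m/s


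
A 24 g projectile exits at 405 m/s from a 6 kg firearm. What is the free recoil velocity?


v_recoil = m_p * v_p / m_gun = 0.024 * 405 / 6 = 1.62 m/s

1.62 m/s


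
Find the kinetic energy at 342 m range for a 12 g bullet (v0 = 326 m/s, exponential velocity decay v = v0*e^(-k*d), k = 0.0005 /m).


v = v0*exp(-k*d) = 326*exp(-0.0005*342) = 274.76 m/s
E = 0.5*m*v^2 = 0.5*0.012*274.76^2 = 453 J

453 J


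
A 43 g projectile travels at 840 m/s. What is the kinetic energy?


E = 0.5*m*v^2 = 0.5*0.043*840^2 = 15170 J

15170 J


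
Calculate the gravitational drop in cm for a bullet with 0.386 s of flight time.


drop = 0.5*g*t^2 = 0.5*9.81*0.386^2 = 0.730825 m ≈ 73.08 cm

73.08 cm


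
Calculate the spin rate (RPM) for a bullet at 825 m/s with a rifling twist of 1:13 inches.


twist_m = 13*0.0254 = 0.3302 m
spin = v/twist = 825/0.3302 = 2498.486 rev/s
RPM = spin*60 = 2498.486*60 ≈ 149909 RPM

149909 RPM


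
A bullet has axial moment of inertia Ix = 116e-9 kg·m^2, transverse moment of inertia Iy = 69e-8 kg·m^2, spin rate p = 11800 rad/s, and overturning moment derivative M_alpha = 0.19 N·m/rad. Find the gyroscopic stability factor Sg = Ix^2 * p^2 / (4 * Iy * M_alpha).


Sg = Ix^2 * p^2 / (4 * Iy * M_alpha) = (116e-9)^2 * 11800^2 / (4 * 69e-8 * 0.19) = 3.573

3.573
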